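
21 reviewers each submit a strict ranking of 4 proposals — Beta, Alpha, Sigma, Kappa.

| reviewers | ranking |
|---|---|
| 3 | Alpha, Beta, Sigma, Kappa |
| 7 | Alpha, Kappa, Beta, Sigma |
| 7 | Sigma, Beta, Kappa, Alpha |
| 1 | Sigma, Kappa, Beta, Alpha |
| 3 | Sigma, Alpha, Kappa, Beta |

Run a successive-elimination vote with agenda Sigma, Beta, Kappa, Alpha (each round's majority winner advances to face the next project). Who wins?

Round 1: Sigma vs Beta — 11–10, Sigma advances.
Round 2: Sigma vs Kappa — 14–7, Sigma advances.
Round 3: Sigma vs Alpha — 11–10, Sigma advances.
Sigma survives the agenda.

Sigma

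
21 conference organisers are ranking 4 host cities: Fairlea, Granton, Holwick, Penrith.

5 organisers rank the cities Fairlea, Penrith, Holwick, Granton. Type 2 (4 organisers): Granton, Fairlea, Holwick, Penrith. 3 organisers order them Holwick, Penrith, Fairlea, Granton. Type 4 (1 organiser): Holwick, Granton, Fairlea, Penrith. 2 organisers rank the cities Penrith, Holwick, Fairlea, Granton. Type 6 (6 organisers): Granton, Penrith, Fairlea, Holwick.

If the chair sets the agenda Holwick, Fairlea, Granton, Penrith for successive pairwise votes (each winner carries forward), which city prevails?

Round 1: Holwick vs Fairlea — 6–15, Fairlea advances.
Round 2: Fairlea vs Granton — 10–11, Granton advances.
Round 3: Granton vs Penrith — 11–10, Granton advances.
The agenda winner is Granton.

Granton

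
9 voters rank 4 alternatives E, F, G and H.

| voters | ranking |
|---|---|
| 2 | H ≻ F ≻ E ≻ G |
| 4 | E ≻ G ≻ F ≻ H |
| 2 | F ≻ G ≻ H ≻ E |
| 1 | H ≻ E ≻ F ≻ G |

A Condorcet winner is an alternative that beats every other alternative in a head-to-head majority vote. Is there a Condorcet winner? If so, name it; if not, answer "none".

Head-to-head results (9 voters):
E vs F: 4+1 = 5 for E, 4 for F — E by 5–4.
E vs G: E preferred on 2+4+1 = 7 ballots; E wins 7–2.
E vs H: E preferred on 4 ballots; H wins 5–4.
F vs G: 5 to 4, F.
F vs H: 4+2 = 6 for F, 3 for H — F by 6–3.
G vs H: 4+2 = 6 for G, 3 for H — G by 6–3.
Every alternative loses at least once (E loses to H; F loses to E; G loses to E; H loses to F). The majority relation contains the cycle E → F → H → E, so there is no Condorcet winner.

none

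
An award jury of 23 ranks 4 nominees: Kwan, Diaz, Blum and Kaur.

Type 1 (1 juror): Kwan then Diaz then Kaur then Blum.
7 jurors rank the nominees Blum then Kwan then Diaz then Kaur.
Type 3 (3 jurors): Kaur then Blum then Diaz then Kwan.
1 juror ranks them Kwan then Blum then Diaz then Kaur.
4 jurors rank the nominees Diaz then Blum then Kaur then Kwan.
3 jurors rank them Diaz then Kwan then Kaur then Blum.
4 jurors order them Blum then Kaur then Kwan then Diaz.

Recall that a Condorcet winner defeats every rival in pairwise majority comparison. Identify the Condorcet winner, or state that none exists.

Blum

Pairwise majorities:
Kwan vs Diaz: Kwan preferred on 1+7+1+4 = 13 ballots; Kwan wins 13–10.
Kwan vs Blum: 1+1+3 = 5 for Kwan, 18 for Blum — Blum by 18–5.
Kwan vs Kaur: 12 to 11, Kwan.
Diaz vs Blum: 1+4+3 = 8 for Diaz, 15 for Blum — Blum by 15–8.
Diaz vs Kaur: 1+7+1+4+3 = 16 for Diaz, 7 for Kaur — Diaz by 16–7.
Blum–Kaur: Blum 16–7.
Blum defeats every rival head-to-head and is the Condorcet winner.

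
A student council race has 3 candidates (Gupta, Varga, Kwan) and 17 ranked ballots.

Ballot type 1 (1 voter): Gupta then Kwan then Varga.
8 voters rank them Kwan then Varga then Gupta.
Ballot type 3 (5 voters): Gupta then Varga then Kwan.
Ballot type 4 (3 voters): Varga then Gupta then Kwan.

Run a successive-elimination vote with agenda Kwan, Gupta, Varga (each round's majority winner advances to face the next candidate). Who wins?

Varga

Round 1: Kwan vs Gupta — 8–9, Gupta advances.
Round 2: Gupta vs Varga — 6–11, Varga advances.
The agenda winner is Varga.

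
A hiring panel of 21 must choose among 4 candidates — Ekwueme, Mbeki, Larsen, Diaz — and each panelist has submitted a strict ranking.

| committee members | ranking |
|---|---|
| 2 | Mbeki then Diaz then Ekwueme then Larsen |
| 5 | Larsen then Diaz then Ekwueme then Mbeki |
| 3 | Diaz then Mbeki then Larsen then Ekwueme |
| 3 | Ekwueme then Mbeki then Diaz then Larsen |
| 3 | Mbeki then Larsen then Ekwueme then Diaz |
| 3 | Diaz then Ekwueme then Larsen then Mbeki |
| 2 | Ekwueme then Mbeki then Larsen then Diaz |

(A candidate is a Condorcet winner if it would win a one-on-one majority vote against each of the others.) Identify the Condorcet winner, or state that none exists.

Diaz

Pairwise majorities:
Ekwueme vs Mbeki: Ekwueme wins 13–8.
Ekwueme vs Larsen: Larsen wins 11–10.
Ekwueme vs Diaz: Diaz, 13–8.
Mbeki vs Larsen: Mbeki wins 13–8.
Mbeki vs Diaz: Diaz, 11–10.
Larsen vs Diaz: Diaz, 11–10.
Diaz wins every pairwise contest, so Diaz is the Condorcet winner.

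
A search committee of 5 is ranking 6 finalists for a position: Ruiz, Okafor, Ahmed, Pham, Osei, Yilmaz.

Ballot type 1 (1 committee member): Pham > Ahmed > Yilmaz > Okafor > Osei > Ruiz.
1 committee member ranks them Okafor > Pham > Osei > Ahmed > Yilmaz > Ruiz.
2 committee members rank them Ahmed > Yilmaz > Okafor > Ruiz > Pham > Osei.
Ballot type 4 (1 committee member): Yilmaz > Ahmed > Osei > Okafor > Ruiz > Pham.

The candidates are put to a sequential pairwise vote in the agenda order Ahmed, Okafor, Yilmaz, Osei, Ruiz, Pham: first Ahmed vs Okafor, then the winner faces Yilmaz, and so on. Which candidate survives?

Round 1: Ahmed vs Okafor — 4–1, Ahmed advances.
Round 2: Ahmed vs Yilmaz — 4–1, Ahmed advances.
Round 3: Ahmed vs Osei — 4–1, Ahmed advances.
Round 4: Ahmed vs Ruiz — 5–0, Ahmed advances.
Round 5: Ahmed vs Pham — 3–2, Ahmed advances.
Ahmed survives the agenda.

Ahmed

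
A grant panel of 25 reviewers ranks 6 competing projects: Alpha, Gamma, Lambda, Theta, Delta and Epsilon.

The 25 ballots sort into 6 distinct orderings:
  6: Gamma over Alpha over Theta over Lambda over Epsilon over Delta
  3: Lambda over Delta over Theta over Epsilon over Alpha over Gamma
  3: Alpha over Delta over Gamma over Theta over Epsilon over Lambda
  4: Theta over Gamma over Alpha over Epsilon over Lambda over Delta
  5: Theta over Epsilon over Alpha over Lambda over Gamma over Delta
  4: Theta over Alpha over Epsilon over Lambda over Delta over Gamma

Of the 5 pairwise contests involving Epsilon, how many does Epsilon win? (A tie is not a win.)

2

Epsilon against each rival (25 reviewers):
Epsilon vs Alpha: Epsilon is ranked higher on 3+5 = 8 ballots, Alpha on 17. Alpha wins 17–8.
Epsilon vs Gamma: 3+5+4 = 12 for Epsilon, 13 for Gamma — Gamma by 13–12.
Epsilon vs Lambda: Epsilon, 16–9.
Epsilon vs Theta: Epsilon preferred on 0 ballots; Theta wins 25–0.
Epsilon vs Delta: Epsilon is ranked higher on 6+4+5+4 = 19 ballots, Delta on 6. Epsilon wins 19–6.
Epsilon beats Lambda, Delta; loses to Alpha, Gamma, Theta — 2 pairwise wins.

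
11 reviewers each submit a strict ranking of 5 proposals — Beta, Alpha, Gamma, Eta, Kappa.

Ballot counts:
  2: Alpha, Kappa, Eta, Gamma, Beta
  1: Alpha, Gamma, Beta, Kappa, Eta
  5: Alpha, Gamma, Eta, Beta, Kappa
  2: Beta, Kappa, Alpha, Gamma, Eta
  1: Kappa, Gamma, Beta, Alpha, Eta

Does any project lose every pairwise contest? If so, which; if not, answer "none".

Pairwise majorities:
Beta vs Alpha: 3 to 8, Alpha.
Beta vs Gamma: Beta preferred on 2 ballots; Gamma wins 9–2.
Beta–Eta: Eta 7–4.
Beta vs Kappa: Beta, 8–3.
Alpha vs Gamma: 10 to 1, Alpha.
Alpha vs Eta: Alpha is ranked higher on 2+1+5+2+1 = 11 ballots, Eta on 0. Alpha wins 11–0.
Alpha vs Kappa: Alpha, 8–3.
Gamma vs Eta: Gamma, 9–2.
Gamma vs Kappa: Gamma is ranked higher on 1+5 = 6 ballots, Kappa on 5. Gamma wins 6–5.
Eta vs Kappa: 5 for Eta, 6 for Kappa — Kappa by 6–5.
Each project has at least one pairwise win (Beta beats Kappa; Alpha beats Beta; Gamma beats Beta; Eta beats Beta; Kappa beats Eta) — no Condorcet loser.

none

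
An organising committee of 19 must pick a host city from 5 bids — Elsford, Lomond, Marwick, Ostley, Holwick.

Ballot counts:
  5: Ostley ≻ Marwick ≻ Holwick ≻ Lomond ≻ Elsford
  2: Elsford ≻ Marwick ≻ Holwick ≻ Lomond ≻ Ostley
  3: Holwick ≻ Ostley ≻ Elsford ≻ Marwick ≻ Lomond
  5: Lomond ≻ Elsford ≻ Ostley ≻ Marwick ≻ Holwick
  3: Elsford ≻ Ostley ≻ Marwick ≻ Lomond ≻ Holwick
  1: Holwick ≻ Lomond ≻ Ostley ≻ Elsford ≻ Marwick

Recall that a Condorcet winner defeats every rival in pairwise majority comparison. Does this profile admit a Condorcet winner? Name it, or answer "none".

none

Pairwise majorities:
Elsford vs Lomond: Lomond, 11–8.
Elsford vs Marwick: 14 to 5, Elsford.
Elsford vs Ostley: Elsford, 10–9.
Elsford–Holwick: Elsford 10–9.
Lomond vs Marwick: Marwick, 13–6.
Lomond vs Ostley: Ostley wins 11–8.
Lomond–Holwick: Holwick 11–8.
Marwick vs Ostley: 2 to 17, Ostley.
Marwick–Holwick: Marwick 15–4.
Ostley–Holwick: Ostley 13–6.
Every city loses at least once (Elsford loses to Lomond; Lomond loses to Marwick; Marwick loses to Elsford; Ostley loses to Elsford; Holwick loses to Elsford). The majority relation contains the cycle Elsford > Marwick > Lomond > Elsford, so there is no Condorcet winner.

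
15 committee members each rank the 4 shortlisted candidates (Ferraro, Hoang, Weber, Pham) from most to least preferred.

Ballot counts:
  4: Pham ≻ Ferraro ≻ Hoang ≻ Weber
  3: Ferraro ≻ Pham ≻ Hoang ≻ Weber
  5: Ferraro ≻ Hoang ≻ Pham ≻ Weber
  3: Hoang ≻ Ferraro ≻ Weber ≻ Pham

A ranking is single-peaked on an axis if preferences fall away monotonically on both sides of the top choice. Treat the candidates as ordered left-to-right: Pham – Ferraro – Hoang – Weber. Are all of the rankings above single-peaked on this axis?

yes

Axis positions: Pham=1, Ferraro=2, Hoang=3, Weber=4.
Cluster 1 (peak Pham at position 1): ranking walks positions 1-2-3-4, expanding outward from the peak — single-peaked.
Cluster 2 (peak Ferraro at position 2): ranking walks positions 2-1-3-4, expanding outward from the peak — single-peaked.
Cluster 3 (peak Ferraro at position 2): ranking walks positions 2-3-1-4, expanding outward from the peak — single-peaked.
Cluster 4 (peak Hoang at position 3): ranking walks positions 3-2-4-1, expanding outward from the peak — single-peaked.
Every ranking is single-peaked on this axis.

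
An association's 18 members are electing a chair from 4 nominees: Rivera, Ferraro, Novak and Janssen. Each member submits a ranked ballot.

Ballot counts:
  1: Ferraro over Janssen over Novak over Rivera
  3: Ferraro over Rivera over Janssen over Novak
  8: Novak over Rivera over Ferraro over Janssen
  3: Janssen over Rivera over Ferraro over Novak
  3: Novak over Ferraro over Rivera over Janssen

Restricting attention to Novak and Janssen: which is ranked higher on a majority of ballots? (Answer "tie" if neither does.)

Ballots ranking Novak above Janssen: 8 + 3 = 11.
Ballots ranking Janssen above Novak: 18 − 11 = 7.
Novak wins the head-to-head 11–7.

Novak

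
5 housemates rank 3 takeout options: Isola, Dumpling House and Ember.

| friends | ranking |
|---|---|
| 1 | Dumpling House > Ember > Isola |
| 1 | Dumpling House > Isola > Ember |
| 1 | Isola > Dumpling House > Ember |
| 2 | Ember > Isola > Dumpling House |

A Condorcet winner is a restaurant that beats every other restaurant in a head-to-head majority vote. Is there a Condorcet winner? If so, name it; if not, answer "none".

none

Check each pair by majority over 5 ballots:
Isola vs Dumpling House: Isola is ranked higher on 1+2 = 3 ballots, Dumpling House on 2. Isola wins 3–2.
Isola vs Ember: Isola is ranked higher on 1+1 = 2 ballots, Ember on 3. Ember wins 3–2.
Dumpling House vs Ember: 3 to 2, Dumpling House.
Every restaurant loses at least once (Isola loses to Ember; Dumpling House loses to Isola; Ember loses to Dumpling House). The majority relation contains the cycle Isola beats Dumpling House beats Ember beats Isola, so there is no Condorcet winner.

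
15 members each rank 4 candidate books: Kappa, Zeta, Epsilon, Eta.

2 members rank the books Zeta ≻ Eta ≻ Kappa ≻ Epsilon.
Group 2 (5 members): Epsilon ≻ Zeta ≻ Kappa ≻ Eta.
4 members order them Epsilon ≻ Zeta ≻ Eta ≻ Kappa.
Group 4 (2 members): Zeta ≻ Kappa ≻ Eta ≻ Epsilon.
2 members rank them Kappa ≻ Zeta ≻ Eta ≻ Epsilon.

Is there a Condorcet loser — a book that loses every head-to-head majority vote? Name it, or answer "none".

Eta

Head-to-head results (15 members):
Kappa vs Zeta: 2 for Kappa, 13 for Zeta — Zeta by 13–2.
Kappa vs Epsilon: Epsilon, 9–6.
Kappa vs Eta: Kappa wins 9–6.
Zeta vs Epsilon: 2+2+2 = 6 for Zeta, 9 for Epsilon — Epsilon by 9–6.
Zeta vs Eta: 15 to 0, Zeta.
Epsilon–Eta: Epsilon 9–6.
Eta is beaten in every head-to-head and is the Condorcet loser.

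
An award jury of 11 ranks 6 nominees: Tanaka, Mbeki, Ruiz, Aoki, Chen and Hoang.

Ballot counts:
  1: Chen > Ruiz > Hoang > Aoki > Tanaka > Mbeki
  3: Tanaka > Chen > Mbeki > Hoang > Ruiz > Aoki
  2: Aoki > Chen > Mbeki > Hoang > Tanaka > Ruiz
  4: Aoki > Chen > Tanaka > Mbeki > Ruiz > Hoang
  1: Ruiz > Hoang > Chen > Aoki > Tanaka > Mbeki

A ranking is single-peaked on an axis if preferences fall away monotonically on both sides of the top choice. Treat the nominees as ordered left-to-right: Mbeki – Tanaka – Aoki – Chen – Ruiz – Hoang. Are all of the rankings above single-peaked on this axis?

Axis positions: Mbeki=1, Tanaka=2, Aoki=3, Chen=4, Ruiz=5, Hoang=6.
Faction 1 (peak Chen at position 4): ranking walks positions 4-5-6-3-2-1, expanding outward from the peak — single-peaked.
Faction 2: ranking walks positions 2-4-1-6-5-3; Chen is ranked above Aoki even though Aoki lies between Chen and the peak Tanaka on the axis — preferences dip and rise again. Not single-peaked.
Faction 3: ranking walks positions 3-4-1-6-2-5; Mbeki is ranked above Tanaka even though Tanaka lies between Mbeki and the peak Aoki on the axis — preferences dip and rise again. Not single-peaked.
Faction 4 (peak Aoki at position 3): ranking walks positions 3-4-2-1-5-6, expanding outward from the peak — single-peaked.
Faction 5 (peak Ruiz at position 5): ranking walks positions 5-6-4-3-2-1, expanding outward from the peak — single-peaked.
Faction 2 violates single-peakedness, so the profile is not single-peaked on this axis.

no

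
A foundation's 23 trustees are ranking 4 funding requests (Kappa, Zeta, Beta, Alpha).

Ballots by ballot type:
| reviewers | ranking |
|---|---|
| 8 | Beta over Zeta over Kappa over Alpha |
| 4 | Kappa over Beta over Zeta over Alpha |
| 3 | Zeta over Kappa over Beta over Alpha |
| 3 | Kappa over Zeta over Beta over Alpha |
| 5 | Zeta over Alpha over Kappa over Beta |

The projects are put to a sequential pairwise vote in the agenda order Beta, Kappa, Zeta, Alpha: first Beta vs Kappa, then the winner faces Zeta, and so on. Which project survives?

Zeta

Round 1: Beta vs Kappa — 8–15, Kappa advances.
Round 2: Kappa vs Zeta — 7–16, Zeta advances.
Round 3: Zeta vs Alpha — 23–0, Zeta advances.
The agenda winner is Zeta.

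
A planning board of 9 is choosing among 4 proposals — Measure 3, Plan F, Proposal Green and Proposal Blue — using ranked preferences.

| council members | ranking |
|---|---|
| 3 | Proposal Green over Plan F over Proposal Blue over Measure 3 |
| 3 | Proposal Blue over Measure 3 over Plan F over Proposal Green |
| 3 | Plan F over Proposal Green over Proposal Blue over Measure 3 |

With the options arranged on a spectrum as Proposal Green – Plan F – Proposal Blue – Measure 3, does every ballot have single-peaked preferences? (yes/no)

yes

Axis positions: Proposal Green=1, Plan F=2, Proposal Blue=3, Measure 3=4.
Bloc 1 (peak Proposal Green at position 1): ranking walks positions 1-2-3-4, expanding outward from the peak — single-peaked.
Bloc 2 (peak Proposal Blue at position 3): ranking walks positions 3-4-2-1, expanding outward from the peak — single-peaked.
Bloc 3 (peak Plan F at position 2): ranking walks positions 2-1-3-4, expanding outward from the peak — single-peaked.
Every ranking is single-peaked on this axis.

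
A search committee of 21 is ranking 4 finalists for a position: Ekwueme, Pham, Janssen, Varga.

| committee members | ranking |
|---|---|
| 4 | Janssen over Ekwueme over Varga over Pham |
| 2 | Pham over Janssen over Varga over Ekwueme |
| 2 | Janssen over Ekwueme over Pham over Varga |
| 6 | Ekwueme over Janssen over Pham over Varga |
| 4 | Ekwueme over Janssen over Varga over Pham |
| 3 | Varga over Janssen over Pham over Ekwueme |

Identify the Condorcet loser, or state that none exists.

Head-to-head results (21 committee members):
Ekwueme vs Pham: Ekwueme preferred on 4+2+6+4 = 16 ballots; Ekwueme wins 16–5.
Ekwueme vs Janssen: 6+4 = 10 for Ekwueme, 11 for Janssen — Janssen by 11–10.
Ekwueme vs Varga: Ekwueme, 16–5.
Pham vs Janssen: Janssen wins 19–2.
Pham vs Varga: 10 to 11, Varga.
Janssen vs Varga: Janssen is ranked higher on 4+2+2+6+4 = 18 ballots, Varga on 3. Janssen wins 18–3.
Pham loses to every other candidate — it is the Condorcet loser.

Pham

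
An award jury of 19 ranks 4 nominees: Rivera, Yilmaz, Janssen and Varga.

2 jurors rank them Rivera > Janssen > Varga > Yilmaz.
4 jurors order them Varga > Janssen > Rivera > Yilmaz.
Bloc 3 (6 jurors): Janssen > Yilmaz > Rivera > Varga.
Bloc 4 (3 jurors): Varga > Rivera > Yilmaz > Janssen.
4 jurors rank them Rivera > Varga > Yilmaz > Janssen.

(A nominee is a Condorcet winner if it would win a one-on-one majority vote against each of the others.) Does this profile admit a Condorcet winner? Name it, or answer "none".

Pairwise majorities:
Rivera–Yilmaz: Rivera 13–6.
Rivera–Janssen: Janssen 10–9.
Rivera vs Varga: Rivera wins 12–7.
Yilmaz–Janssen: Janssen 12–7.
Yilmaz vs Varga: Varga wins 13–6.
Janssen vs Varga: Varga wins 11–8.
Each nominee drops at least one matchup (Rivera loses to Janssen; Yilmaz loses to Rivera; Janssen loses to Varga; Varga loses to Rivera); the cycle Rivera beats Varga beats Janssen beats Rivera rules out a Condorcet winner.

none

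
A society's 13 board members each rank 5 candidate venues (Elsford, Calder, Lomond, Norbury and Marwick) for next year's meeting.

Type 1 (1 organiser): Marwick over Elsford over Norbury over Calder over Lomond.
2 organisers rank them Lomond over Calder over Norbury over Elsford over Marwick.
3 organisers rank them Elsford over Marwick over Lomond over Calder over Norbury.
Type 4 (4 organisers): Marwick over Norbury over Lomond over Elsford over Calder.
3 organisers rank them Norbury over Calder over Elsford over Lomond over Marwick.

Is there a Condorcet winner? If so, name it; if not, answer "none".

Head-to-head results (13 organisers):
Elsford vs Calder: Elsford, 8–5.
Elsford vs Lomond: Elsford wins 7–6.
Elsford vs Norbury: Norbury wins 9–4.
Elsford vs Marwick: Elsford, 8–5.
Calder vs Lomond: Lomond, 9–4.
Calder vs Norbury: Norbury, 8–5.
Calder–Marwick: Marwick 8–5.
Lomond–Norbury: Norbury 8–5.
Lomond vs Marwick: Marwick, 8–5.
Norbury–Marwick: Marwick 8–5.
Each city drops at least one matchup (Elsford loses to Norbury; Calder loses to Elsford; Lomond loses to Elsford; Norbury loses to Marwick; Marwick loses to Elsford); the cycle Elsford → Marwick → Norbury → Elsford rules out a Condorcet winner.

none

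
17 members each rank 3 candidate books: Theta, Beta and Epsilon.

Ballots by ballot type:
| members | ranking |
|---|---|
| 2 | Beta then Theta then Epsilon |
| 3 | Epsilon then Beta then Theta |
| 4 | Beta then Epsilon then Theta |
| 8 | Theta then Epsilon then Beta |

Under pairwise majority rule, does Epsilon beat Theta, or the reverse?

Theta

Ballots ranking Epsilon above Theta: 3 + 4 = 7.
Ballots ranking Theta above Epsilon: 17 − 7 = 10.
Theta wins the head-to-head 10–7.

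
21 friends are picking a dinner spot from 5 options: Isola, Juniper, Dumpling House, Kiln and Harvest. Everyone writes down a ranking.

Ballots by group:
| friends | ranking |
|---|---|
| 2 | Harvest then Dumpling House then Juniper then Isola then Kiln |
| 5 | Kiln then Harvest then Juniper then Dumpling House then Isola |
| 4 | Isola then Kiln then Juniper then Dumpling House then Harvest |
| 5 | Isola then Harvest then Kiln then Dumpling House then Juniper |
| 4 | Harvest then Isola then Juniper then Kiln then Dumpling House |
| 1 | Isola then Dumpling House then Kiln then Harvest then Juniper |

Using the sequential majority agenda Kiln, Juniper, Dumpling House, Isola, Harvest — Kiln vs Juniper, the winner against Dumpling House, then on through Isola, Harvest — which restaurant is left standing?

Round 1: Kiln vs Juniper — 15–6, Kiln advances.
Round 2: Kiln vs Dumpling House — 18–3, Kiln advances.
Round 3: Kiln vs Isola — 5–16, Isola advances.
Round 4: Isola vs Harvest — 10–11, Harvest advances.
Harvest survives the agenda.

Harvest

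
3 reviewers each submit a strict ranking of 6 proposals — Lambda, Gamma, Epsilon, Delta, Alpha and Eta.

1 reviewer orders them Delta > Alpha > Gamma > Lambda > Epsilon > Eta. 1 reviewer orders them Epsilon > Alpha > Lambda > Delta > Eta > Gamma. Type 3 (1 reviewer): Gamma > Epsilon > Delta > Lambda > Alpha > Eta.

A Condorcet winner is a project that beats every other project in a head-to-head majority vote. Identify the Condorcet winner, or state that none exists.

Check each pair by majority over 3 ballots:
Lambda vs Gamma: 1 to 2, Gamma.
Lambda vs Epsilon: 1 to 2, Epsilon.
Lambda vs Delta: Lambda preferred on 1 ballot; Delta wins 2–1.
Lambda vs Alpha: 1 to 2, Alpha.
Lambda vs Eta: 3 to 0, Lambda.
Gamma vs Epsilon: 1+1 = 2 for Gamma, 1 for Epsilon — Gamma by 2–1.
Gamma vs Delta: Gamma preferred on 1 ballot; Delta wins 2–1.
Gamma vs Alpha: Gamma preferred on 1 ballot; Alpha wins 2–1.
Gamma vs Eta: 2 to 1, Gamma.
Epsilon vs Delta: 2 to 1, Epsilon.
Epsilon vs Alpha: Epsilon preferred on 1+1 = 2 ballots; Epsilon wins 2–1.
Epsilon vs Eta: 3 to 0, Epsilon.
Delta vs Alpha: 2 to 1, Delta.
Delta vs Eta: Delta is ranked higher on 1+1+1 = 3 ballots, Eta on 0. Delta wins 3–0.
Alpha vs Eta: 1+1+1 = 3 for Alpha, 0 for Eta — Alpha by 3–0.
Every project loses at least once (Lambda loses to Gamma; Gamma loses to Delta; Epsilon loses to Gamma; Delta loses to Epsilon; Alpha loses to Epsilon; Eta loses to Lambda). The majority relation contains the cycle Gamma → Epsilon → Delta → Gamma, so there is no Condorcet winner.

none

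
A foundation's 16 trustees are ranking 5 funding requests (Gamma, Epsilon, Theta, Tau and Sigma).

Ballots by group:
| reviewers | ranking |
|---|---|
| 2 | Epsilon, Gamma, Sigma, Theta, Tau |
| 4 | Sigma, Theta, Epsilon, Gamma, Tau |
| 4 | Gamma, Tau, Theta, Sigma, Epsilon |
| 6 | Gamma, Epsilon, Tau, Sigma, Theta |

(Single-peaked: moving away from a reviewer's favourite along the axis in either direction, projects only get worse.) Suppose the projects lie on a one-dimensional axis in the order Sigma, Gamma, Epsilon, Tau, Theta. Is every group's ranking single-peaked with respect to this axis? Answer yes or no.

no

Axis positions: Sigma=1, Gamma=2, Epsilon=3, Tau=4, Theta=5.
Group 1: ranking walks positions 3-2-1-5-4; Theta is ranked above Tau even though Tau lies between Theta and the peak Epsilon on the axis — preferences dip and rise again. Not single-peaked.
Group 2: ranking walks positions 1-5-3-2-4; Theta is ranked above Gamma even though Gamma lies between Theta and the peak Sigma on the axis — preferences dip and rise again. Not single-peaked.
Group 3: ranking walks positions 2-4-5-1-3; Tau is ranked above Epsilon even though Epsilon lies between Tau and the peak Gamma on the axis — preferences dip and rise again. Not single-peaked.
Group 4 (peak Gamma at position 2): ranking walks positions 2-3-4-1-5, expanding outward from the peak — single-peaked.
Group 1 violates single-peakedness, so the profile is not single-peaked on this axis.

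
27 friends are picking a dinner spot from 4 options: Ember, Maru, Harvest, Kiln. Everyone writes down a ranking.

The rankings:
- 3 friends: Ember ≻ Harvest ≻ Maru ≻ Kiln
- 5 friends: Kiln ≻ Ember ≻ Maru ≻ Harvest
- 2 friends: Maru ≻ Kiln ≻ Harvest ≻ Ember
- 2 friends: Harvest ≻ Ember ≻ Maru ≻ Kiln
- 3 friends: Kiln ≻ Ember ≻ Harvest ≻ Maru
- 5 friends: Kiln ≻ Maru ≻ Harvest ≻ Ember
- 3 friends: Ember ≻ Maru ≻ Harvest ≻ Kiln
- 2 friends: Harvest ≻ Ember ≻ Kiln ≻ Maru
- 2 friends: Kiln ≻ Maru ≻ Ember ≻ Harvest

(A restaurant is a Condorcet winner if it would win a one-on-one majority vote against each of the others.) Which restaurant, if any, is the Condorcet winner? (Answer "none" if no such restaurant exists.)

Kiln

Head-to-head results (27 friends):
Ember vs Maru: Ember wins 18–9.
Ember vs Harvest: Ember wins 16–11.
Ember vs Kiln: Kiln, 17–10.
Maru–Harvest: Maru 17–10.
Maru vs Kiln: Kiln wins 17–10.
Harvest vs Kiln: Kiln, 17–10.
Kiln beats each of Ember, Maru, Harvest — Kiln is the Condorcet winner.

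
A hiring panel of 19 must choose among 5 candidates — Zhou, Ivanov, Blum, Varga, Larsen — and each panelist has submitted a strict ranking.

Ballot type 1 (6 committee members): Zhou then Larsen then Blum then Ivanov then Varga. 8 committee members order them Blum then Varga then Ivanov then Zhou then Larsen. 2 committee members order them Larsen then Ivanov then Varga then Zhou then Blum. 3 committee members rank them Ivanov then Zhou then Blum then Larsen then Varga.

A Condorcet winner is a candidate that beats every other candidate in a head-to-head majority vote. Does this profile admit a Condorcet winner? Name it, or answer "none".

none

Head-to-head results (19 committee members):
Zhou vs Ivanov: Zhou preferred on 6 ballots; Ivanov wins 13–6.
Zhou vs Blum: 11 to 8, Zhou.
Zhou vs Varga: Varga wins 10–9.
Zhou vs Larsen: Zhou, 17–2.
Ivanov vs Blum: Blum wins 14–5.
Ivanov vs Varga: Ivanov, 11–8.
Ivanov vs Larsen: Ivanov wins 11–8.
Blum vs Varga: Blum, 17–2.
Blum vs Larsen: Blum is ranked higher on 8+3 = 11 ballots, Larsen on 8. Blum wins 11–8.
Varga–Larsen: Larsen 11–8.
Every candidate loses at least once (Zhou loses to Ivanov; Ivanov loses to Blum; Blum loses to Zhou; Varga loses to Ivanov; Larsen loses to Zhou). The majority relation contains the cycle Zhou beats Blum beats Ivanov beats Zhou, so there is no Condorcet winner.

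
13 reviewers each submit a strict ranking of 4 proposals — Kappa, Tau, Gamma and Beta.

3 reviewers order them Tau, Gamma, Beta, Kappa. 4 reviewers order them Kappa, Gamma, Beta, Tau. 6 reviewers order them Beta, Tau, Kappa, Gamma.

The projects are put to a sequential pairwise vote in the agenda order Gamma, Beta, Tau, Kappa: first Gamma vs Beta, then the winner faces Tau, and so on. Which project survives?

Round 1: Gamma vs Beta — 7–6, Gamma advances.
Round 2: Gamma vs Tau — 4–9, Tau advances.
Round 3: Tau vs Kappa — 9–4, Tau advances.
The agenda winner is Tau.

Tau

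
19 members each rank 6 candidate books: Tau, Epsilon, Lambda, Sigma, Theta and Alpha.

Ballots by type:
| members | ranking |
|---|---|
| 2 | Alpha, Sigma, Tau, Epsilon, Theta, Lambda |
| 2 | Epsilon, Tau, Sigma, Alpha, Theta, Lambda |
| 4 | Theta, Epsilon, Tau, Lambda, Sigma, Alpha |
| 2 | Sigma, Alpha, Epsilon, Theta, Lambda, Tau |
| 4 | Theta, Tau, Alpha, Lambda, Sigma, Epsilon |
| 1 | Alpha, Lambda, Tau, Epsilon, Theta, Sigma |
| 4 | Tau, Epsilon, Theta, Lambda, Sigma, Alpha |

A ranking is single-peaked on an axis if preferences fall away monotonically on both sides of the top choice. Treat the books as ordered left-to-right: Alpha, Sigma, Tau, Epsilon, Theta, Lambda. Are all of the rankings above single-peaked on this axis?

Axis positions: Alpha=1, Sigma=2, Tau=3, Epsilon=4, Theta=5, Lambda=6.
Type 1 (peak Alpha at position 1): ranking walks positions 1-2-3-4-5-6, expanding outward from the peak — single-peaked.
Type 2 (peak Epsilon at position 4): ranking walks positions 4-3-2-1-5-6, expanding outward from the peak — single-peaked.
Type 3 (peak Theta at position 5): ranking walks positions 5-4-3-6-2-1, expanding outward from the peak — single-peaked.
Type 4: ranking walks positions 2-1-4-5-6-3; Epsilon is ranked above Tau even though Tau lies between Epsilon and the peak Sigma on the axis — preferences dip and rise again. Not single-peaked.
Type 5: ranking walks positions 5-3-1-6-2-4; Tau is ranked above Epsilon even though Epsilon lies between Tau and the peak Theta on the axis — preferences dip and rise again. Not single-peaked.
Type 6: ranking walks positions 1-6-3-4-5-2; Lambda is ranked above Sigma even though Sigma lies between Lambda and the peak Alpha on the axis — preferences dip and rise again. Not single-peaked.
Type 7 (peak Tau at position 3): ranking walks positions 3-4-5-6-2-1, expanding outward from the peak — single-peaked.
Type 4 violates single-peakedness, so the profile is not single-peaked on this axis.

no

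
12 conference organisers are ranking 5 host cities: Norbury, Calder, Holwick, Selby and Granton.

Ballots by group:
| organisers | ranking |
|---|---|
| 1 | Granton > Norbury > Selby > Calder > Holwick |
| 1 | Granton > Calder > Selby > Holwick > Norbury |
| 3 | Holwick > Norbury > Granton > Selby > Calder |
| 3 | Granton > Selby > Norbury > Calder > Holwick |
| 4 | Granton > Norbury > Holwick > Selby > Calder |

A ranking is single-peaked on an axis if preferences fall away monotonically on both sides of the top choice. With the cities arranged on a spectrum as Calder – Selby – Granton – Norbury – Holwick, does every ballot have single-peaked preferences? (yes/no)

no

Axis positions: Calder=1, Selby=2, Granton=3, Norbury=4, Holwick=5.
Group 1 (peak Granton at position 3): ranking walks positions 3-4-2-1-5, expanding outward from the peak — single-peaked.
Group 2: ranking walks positions 3-1-2-5-4; Calder is ranked above Selby even though Selby lies between Calder and the peak Granton on the axis — preferences dip and rise again. Not single-peaked.
Group 3 (peak Holwick at position 5): ranking walks positions 5-4-3-2-1, expanding outward from the peak — single-peaked.
Group 4 (peak Granton at position 3): ranking walks positions 3-2-4-1-5, expanding outward from the peak — single-peaked.
Group 5 (peak Granton at position 3): ranking walks positions 3-4-5-2-1, expanding outward from the peak — single-peaked.
Group 2 violates single-peakedness, so the profile is not single-peaked on this axis.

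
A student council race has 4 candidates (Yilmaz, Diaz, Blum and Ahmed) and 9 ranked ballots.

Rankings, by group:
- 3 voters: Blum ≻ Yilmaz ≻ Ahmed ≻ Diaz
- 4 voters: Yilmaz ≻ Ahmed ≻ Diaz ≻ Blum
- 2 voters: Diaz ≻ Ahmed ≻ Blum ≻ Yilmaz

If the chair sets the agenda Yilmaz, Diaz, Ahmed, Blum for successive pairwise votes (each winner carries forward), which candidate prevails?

Round 1: Yilmaz vs Diaz — 7–2, Yilmaz advances.
Round 2: Yilmaz vs Ahmed — 7–2, Yilmaz advances.
Round 3: Yilmaz vs Blum — 4–5, Blum advances.
Blum survives the agenda.

Blum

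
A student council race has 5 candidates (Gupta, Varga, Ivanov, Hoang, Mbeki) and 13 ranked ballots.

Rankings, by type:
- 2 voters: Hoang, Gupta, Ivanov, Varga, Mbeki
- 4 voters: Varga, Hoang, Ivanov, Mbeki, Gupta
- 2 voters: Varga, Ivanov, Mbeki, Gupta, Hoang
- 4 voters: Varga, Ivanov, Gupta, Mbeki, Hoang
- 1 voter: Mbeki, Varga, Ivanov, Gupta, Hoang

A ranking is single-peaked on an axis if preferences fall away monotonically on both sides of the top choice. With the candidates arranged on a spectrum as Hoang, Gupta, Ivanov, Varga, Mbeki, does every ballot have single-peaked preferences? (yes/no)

Axis positions: Hoang=1, Gupta=2, Ivanov=3, Varga=4, Mbeki=5.
Type 1 (peak Hoang at position 1): ranking walks positions 1-2-3-4-5, expanding outward from the peak — single-peaked.
Type 2: ranking walks positions 4-1-3-5-2; Hoang is ranked above Ivanov even though Ivanov lies between Hoang and the peak Varga on the axis — preferences dip and rise again. Not single-peaked.
Type 3 (peak Varga at position 4): ranking walks positions 4-3-5-2-1, expanding outward from the peak — single-peaked.
Type 4 (peak Varga at position 4): ranking walks positions 4-3-2-5-1, expanding outward from the peak — single-peaked.
Type 5 (peak Mbeki at position 5): ranking walks positions 5-4-3-2-1, expanding outward from the peak — single-peaked.
Type 2 violates single-peakedness, so the profile is not single-peaked on this axis.

no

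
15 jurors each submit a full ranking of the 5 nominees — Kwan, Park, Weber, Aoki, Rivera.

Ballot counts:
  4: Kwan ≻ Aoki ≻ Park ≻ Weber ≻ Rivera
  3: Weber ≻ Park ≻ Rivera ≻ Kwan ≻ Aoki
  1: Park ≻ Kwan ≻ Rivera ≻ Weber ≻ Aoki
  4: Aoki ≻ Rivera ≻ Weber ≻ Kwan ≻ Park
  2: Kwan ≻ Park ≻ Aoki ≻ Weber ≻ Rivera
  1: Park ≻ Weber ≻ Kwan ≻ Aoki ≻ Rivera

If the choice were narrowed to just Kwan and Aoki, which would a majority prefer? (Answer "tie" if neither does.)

Kwan

Ballots ranking Kwan above Aoki: 4 + 3 + 1 + 2 + 1 = 11.
Ballots ranking Aoki above Kwan: 15 − 11 = 4.
Kwan wins the head-to-head 11–4.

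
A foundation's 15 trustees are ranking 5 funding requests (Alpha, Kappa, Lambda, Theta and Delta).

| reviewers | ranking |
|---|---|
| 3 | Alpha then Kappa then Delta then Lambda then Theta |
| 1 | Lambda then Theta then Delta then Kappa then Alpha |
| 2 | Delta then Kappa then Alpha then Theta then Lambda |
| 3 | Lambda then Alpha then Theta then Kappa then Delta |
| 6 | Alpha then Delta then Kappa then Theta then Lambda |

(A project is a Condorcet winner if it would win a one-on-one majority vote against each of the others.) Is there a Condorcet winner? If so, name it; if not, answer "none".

Alpha

Check each pair by majority over 15 ballots:
Alpha vs Kappa: 12 to 3, Alpha.
Alpha–Lambda: Alpha 11–4.
Alpha vs Theta: Alpha wins 14–1.
Alpha vs Delta: Alpha wins 12–3.
Kappa vs Lambda: Kappa preferred on 3+2+6 = 11 ballots; Kappa wins 11–4.
Kappa vs Theta: 3+2+6 = 11 for Kappa, 4 for Theta — Kappa by 11–4.
Kappa vs Delta: Kappa preferred on 3+3 = 6 ballots; Delta wins 9–6.
Lambda vs Theta: Lambda is ranked higher on 3+1+3 = 7 ballots, Theta on 8. Theta wins 8–7.
Lambda vs Delta: Delta wins 11–4.
Theta–Delta: Delta 11–4.
Alpha wins every pairwise contest, so Alpha is the Condorcet winner.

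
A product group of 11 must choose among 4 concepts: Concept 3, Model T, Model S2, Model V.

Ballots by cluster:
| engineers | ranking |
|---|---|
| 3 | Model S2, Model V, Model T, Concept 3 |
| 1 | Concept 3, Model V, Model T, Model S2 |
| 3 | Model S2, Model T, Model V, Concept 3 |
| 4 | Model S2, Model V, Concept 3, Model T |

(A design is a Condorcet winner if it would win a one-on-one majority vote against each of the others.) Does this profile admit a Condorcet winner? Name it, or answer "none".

Model S2

Pairwise majorities:
Concept 3 vs Model T: 5 to 6, Model T.
Concept 3 vs Model S2: Concept 3 preferred on 1 ballot; Model S2 wins 10–1.
Concept 3 vs Model V: 1 to 10, Model V.
Model T vs Model S2: Model T is ranked higher on 1 ballot, Model S2 on 10. Model S2 wins 10–1.
Model T vs Model V: Model T is ranked higher on 3 ballots, Model V on 8. Model V wins 8–3.
Model S2 vs Model V: Model S2 preferred on 3+3+4 = 10 ballots; Model S2 wins 10–1.
Model S2 defeats every rival head-to-head and is the Condorcet winner.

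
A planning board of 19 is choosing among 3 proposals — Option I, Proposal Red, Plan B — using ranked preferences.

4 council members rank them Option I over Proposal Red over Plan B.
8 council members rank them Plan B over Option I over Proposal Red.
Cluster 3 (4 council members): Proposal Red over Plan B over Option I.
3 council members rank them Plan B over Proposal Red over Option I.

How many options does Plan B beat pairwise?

Plan B against each rival (19 council members):
Plan B vs Option I: Plan B, 15–4.
Plan B vs Proposal Red: Plan B preferred on 8+3 = 11 ballots; Plan B wins 11–8.
Plan B beats Option I, Proposal Red — 2 pairwise wins.

2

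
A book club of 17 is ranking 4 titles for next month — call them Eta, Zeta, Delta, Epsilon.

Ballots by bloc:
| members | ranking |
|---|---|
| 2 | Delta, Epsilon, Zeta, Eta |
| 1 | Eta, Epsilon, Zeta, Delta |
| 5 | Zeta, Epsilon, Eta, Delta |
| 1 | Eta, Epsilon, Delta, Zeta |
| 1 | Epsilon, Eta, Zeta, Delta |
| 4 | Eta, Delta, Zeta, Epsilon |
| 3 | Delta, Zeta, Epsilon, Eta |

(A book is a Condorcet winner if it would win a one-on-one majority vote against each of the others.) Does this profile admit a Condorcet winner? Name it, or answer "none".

none

Pairwise majorities:
Eta vs Zeta: 1+1+1+4 = 7 for Eta, 10 for Zeta — Zeta by 10–7.
Eta vs Delta: Eta preferred on 1+5+1+1+4 = 12 ballots; Eta wins 12–5.
Eta vs Epsilon: 1+1+4 = 6 for Eta, 11 for Epsilon — Epsilon by 11–6.
Zeta vs Delta: Zeta is ranked higher on 1+5+1 = 7 ballots, Delta on 10. Delta wins 10–7.
Zeta vs Epsilon: Zeta is ranked higher on 5+4+3 = 12 ballots, Epsilon on 5. Zeta wins 12–5.
Delta vs Epsilon: 9 to 8, Delta.
Each book drops at least one matchup (Eta loses to Zeta; Zeta loses to Delta; Delta loses to Eta; Epsilon loses to Zeta); the cycle Eta → Delta → Zeta → Eta rules out a Condorcet winner.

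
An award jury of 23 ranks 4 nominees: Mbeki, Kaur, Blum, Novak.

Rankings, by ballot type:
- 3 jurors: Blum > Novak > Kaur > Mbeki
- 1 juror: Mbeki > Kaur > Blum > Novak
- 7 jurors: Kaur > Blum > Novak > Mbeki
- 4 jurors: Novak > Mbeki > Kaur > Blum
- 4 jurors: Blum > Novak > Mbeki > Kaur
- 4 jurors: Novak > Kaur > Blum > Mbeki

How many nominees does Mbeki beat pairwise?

0

Mbeki against each rival (23 jurors):
Mbeki vs Kaur: Mbeki preferred on 1+4+4 = 9 ballots; Kaur wins 14–9.
Mbeki vs Blum: 5 to 18, Blum.
Mbeki vs Novak: 1 to 22, Novak.
Mbeki beats no one; loses to Kaur, Blum, Novak — 0 pairwise wins.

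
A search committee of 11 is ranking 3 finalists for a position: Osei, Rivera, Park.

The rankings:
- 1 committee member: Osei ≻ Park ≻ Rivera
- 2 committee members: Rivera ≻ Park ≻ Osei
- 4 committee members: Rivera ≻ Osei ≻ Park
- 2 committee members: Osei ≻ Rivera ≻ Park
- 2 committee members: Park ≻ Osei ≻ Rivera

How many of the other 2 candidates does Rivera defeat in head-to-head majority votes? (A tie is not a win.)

Rivera against each rival (11 committee members):
Rivera vs Osei: Rivera is ranked higher on 2+4 = 6 ballots, Osei on 5. Rivera wins 6–5.
Rivera vs Park: Rivera, 8–3.
Rivera beats Osei, Park — 2 pairwise wins.

2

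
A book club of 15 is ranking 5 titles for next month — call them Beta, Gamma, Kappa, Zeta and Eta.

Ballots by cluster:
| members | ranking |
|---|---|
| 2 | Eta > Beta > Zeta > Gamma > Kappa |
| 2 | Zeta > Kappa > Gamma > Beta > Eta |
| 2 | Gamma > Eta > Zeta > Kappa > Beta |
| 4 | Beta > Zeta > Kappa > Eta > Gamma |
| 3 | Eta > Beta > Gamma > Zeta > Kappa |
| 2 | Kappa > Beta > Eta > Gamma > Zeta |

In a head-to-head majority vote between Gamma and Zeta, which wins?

Ballots ranking Gamma above Zeta: 2 + 3 + 2 = 7.
Ballots ranking Zeta above Gamma: 15 − 7 = 8.
Zeta wins the head-to-head 8–7.

Zeta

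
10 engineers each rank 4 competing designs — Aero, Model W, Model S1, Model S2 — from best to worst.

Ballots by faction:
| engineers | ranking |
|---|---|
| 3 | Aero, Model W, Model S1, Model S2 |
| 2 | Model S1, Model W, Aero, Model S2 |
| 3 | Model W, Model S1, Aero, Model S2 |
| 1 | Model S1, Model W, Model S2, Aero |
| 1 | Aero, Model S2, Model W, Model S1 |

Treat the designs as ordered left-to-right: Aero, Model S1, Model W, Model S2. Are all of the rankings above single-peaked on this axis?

no

Axis positions: Aero=1, Model S1=2, Model W=3, Model S2=4.
Faction 1: ranking walks positions 1-3-2-4; Model W is ranked above Model S1 even though Model S1 lies between Model W and the peak Aero on the axis — preferences dip and rise again. Not single-peaked.
Faction 2 (peak Model S1 at position 2): ranking walks positions 2-3-1-4, expanding outward from the peak — single-peaked.
Faction 3 (peak Model W at position 3): ranking walks positions 3-2-1-4, expanding outward from the peak — single-peaked.
Faction 4 (peak Model S1 at position 2): ranking walks positions 2-3-4-1, expanding outward from the peak — single-peaked.
Faction 5: ranking walks positions 1-4-3-2; Model S2 is ranked above Model S1 even though Model S1 lies between Model S2 and the peak Aero on the axis — preferences dip and rise again. Not single-peaked.
Faction 1 violates single-peakedness, so the profile is not single-peaked on this axis.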